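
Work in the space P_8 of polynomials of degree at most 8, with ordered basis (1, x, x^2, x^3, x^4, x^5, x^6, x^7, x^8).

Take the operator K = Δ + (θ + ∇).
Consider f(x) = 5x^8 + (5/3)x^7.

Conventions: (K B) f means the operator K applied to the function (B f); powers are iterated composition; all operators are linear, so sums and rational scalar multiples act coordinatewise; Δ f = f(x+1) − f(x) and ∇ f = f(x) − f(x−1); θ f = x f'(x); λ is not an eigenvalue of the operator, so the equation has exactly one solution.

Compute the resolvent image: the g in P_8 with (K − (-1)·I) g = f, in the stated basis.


write g with unknown coordinates in the stated basis and equate coefficients in (K − (-1)·I) g = f
solving from the highest basis element down gives g = (5/9)x^8 - (65/72)x^7 + (65/36)x^6 - (755/54)x^5 + (4385/108)x^4 - (3100/27)x^3 + (108695/324)x^2 - (68740/81)x + 633965/324
check: K g = (40/9)x^8 + (185/72)x^7 - (65/36)x^6 + (755/54)x^5 - (4385/108)x^4 + (3100/27)x^3 - (108695/324)x^2 + (68740/81)x - 633965/324
so K g − (-1)·g = 5x^8 + (5/3)x^7 = f ✓

the image equals g(x) = (5/9)x^8 - (65/72)x^7 + (65/36)x^6 - (755/54)x^5 + (4385/108)x^4 - (3100/27)x^3 + (108695/324)x^2 - (68740/81)x + 633965/324


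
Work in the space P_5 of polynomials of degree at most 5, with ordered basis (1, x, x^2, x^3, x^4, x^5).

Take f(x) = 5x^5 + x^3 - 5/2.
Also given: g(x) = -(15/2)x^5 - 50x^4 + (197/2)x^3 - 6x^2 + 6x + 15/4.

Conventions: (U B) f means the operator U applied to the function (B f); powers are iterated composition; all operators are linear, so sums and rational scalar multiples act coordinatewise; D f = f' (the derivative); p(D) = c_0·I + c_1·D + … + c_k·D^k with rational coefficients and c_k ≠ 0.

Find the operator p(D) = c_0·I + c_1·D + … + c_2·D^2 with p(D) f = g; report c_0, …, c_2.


D^0 f = 5x^5 + x^3 - 5/2
D^1 f = 25x^4 + 3x^2
D^2 f = 100x^3 + 6x
matching coefficients of g against c_0 f + c_1 Df + … from the top degree down determines the c_i
solution: c_0 = -3/2, c_1 = -2, c_2 = 1

c_0 = -3/2, c_1 = -2, c_2 = 1


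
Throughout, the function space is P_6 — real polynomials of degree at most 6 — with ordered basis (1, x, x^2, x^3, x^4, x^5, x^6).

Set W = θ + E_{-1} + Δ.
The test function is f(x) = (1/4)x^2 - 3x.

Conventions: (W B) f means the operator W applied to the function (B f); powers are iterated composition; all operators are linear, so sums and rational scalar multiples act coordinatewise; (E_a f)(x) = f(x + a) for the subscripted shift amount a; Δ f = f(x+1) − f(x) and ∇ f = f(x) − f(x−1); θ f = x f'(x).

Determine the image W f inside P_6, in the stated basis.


g(x) = (3/4)x^2 - 6x + 1/2

θ f = (1/2)x^2 - 3x
E_{-1} f = (1/4)x^2 - (7/2)x + 13/4
Δ f = (1/2)x - 11/4
(θ + E_{-1} + Δ) f = (3/4)x^2 - 6x + 1/2


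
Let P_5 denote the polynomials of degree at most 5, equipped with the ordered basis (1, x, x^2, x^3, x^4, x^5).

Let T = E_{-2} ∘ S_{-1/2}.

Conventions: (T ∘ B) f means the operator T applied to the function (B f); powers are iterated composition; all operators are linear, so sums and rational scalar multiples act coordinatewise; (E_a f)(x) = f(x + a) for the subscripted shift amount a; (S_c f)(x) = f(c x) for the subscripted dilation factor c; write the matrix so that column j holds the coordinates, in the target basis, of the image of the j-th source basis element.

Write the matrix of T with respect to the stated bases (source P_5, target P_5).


the matrix is [[1, 1, 1, 1, 1, 1]; [0, -1/2, -1, -3/2, -2, -5/2]; [0, 0, 1/4, 3/4, 3/2, 5/2]; [0, 0, 0, -1/8, -1/2, -5/4]; [0, 0, 0, 0, 1/16, 5/16]; [0, 0, 0, 0, 0, -1/32]] (rows listed top to bottom)

image of 1: 1
image of x: -(1/2)x + 1
image of x^2: (1/4)x^2 - x + 1
image of x^3: -(1/8)x^3 + (3/4)x^2 - (3/2)x + 1
image of x^4: (1/16)x^4 - (1/2)x^3 + (3/2)x^2 - 2x + 1
image of x^5: -(1/32)x^5 + (5/16)x^4 - (5/4)x^3 + (5/2)x^2 - (5/2)x + 1
each image's coordinates form column j of the matrix


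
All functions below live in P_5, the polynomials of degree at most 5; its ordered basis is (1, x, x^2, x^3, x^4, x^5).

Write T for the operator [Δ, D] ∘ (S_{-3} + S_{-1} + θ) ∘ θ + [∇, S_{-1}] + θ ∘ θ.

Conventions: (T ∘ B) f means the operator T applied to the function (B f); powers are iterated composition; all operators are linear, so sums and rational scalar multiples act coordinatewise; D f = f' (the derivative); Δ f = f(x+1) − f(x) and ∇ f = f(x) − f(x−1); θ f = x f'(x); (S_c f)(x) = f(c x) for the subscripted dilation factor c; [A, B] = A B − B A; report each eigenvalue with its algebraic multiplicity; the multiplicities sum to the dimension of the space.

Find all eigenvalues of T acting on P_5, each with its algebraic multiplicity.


λ = 0 (multiplicity 1), λ = 1 (multiplicity 1), λ = 4 (multiplicity 1), λ = 9 (multiplicity 1), λ = 16 (multiplicity 1), λ = 25 (multiplicity 1)

image of 1: 0
image of x: x - 2
image of x^2: 4x^2 + 4x
image of x^3: 9x^3 - 6x^2 - 2
image of x^4: 16x^4 + 8x^3 + 8x
image of x^5: 25x^5 - 10x^4 - 20x^2 - 2
the matrix is upper triangular; its diagonal is (0, 1, 4, 9, 16, 25)
for a triangular matrix the eigenvalues are the diagonal entries, with algebraic multiplicity their repetition count


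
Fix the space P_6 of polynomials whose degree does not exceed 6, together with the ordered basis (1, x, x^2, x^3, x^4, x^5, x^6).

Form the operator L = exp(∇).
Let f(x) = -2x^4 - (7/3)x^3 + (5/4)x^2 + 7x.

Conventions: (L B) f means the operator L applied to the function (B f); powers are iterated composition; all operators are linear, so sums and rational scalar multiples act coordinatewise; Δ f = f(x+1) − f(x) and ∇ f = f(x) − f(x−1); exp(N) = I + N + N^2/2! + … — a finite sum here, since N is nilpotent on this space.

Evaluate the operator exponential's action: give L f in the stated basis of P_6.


order-1 term: -8x^3 + 5x^2 + (3/2)x + 65/12
order-2 term: -12x^2 + 17x - 23/4
order-3 term: -8x + 29/3
order-4 term: -2
the series for exp(∇) f terminates at order 4
exp(∇) f = -2x^4 - (31/3)x^3 - (23/4)x^2 + (35/2)x + 22/3

the image equals g(x) = -2x^4 - (31/3)x^3 - (23/4)x^2 + (35/2)x + 22/3


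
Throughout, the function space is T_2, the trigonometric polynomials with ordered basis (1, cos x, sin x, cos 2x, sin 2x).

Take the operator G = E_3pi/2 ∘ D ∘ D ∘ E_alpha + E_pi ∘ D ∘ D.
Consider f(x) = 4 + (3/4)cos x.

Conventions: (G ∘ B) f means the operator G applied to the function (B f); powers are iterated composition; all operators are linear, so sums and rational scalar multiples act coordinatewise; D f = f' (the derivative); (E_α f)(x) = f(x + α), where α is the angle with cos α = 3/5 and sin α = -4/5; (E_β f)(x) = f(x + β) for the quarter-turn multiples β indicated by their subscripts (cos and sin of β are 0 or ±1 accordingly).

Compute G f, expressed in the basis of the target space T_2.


the image equals g(x) = (27/20)cos x - (9/20)sin x

E_alpha f = 4 + (9/20)cos x + (3/5)sin x
D E_alpha f = (3/5)cos x - (9/20)sin x
D D E_alpha f = -(9/20)cos x - (3/5)sin x
E_3pi/2 (D ∘ D ∘ E_alpha) f = (3/5)cos x - (9/20)sin x
D f = -(3/4)sin x
D D f = -(3/4)cos x
E_pi D D f = (3/4)cos x
(E_3pi/2 ∘ D ∘ D ∘ E_alpha + E_pi ∘ D ∘ D) f = (27/20)cos x - (9/20)sin x


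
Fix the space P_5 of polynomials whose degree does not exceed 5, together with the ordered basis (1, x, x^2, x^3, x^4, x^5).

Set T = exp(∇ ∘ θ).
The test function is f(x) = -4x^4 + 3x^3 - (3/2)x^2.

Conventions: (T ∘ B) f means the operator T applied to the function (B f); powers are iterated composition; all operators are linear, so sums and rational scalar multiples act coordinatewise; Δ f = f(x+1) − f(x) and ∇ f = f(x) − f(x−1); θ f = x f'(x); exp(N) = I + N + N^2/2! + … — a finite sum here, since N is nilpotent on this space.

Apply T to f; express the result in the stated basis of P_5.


g(x) = -4x^4 - 61x^3 - (333/2)x^2 + 53x + 69/2

order-1 term: -64x^3 + 123x^2 - 97x + 28
order-2 term: -288x^2 + 534x - 535/2
order-3 term: -384x + 370
order-4 term: -96
the series for exp(∇ ∘ θ) f terminates at order 4
exp(∇ ∘ θ) f = -4x^4 - 61x^3 - (333/2)x^2 + 53x + 69/2


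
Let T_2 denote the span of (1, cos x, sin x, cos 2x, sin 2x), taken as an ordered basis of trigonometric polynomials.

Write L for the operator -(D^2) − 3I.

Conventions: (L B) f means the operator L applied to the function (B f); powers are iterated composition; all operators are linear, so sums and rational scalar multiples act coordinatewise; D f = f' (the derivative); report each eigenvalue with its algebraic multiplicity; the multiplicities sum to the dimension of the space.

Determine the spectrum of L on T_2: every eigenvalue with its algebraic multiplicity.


image of 1: -3
image of cos x: -2cos x
image of sin x: -2sin x
image of cos 2x: cos 2x
image of sin 2x: sin 2x
the matrix is diagonal; its diagonal is (-3, -2, -2, 1, 1)
for a triangular matrix the eigenvalues are the diagonal entries, with algebraic multiplicity their repetition count

λ = -3 (multiplicity 1), λ = -2 (multiplicity 2), λ = 1 (multiplicity 2)


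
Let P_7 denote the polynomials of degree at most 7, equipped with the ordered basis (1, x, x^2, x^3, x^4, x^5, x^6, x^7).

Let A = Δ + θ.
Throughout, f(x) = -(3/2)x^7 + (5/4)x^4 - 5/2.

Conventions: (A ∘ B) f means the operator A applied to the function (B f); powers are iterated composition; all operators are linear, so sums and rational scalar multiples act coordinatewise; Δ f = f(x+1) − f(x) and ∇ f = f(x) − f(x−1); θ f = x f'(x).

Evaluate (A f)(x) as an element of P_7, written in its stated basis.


g(x) = -(21/2)x^7 - (21/2)x^6 - (63/2)x^5 - (95/2)x^4 - (95/2)x^3 - 24x^2 - (11/2)x - 1/4

Δ f = -(21/2)x^6 - (63/2)x^5 - (105/2)x^4 - (95/2)x^3 - 24x^2 - (11/2)x - 1/4
θ f = -(21/2)x^7 + 5x^4
(Δ + θ) f = -(21/2)x^7 - (21/2)x^6 - (63/2)x^5 - (95/2)x^4 - (95/2)x^3 - 24x^2 - (11/2)x - 1/4


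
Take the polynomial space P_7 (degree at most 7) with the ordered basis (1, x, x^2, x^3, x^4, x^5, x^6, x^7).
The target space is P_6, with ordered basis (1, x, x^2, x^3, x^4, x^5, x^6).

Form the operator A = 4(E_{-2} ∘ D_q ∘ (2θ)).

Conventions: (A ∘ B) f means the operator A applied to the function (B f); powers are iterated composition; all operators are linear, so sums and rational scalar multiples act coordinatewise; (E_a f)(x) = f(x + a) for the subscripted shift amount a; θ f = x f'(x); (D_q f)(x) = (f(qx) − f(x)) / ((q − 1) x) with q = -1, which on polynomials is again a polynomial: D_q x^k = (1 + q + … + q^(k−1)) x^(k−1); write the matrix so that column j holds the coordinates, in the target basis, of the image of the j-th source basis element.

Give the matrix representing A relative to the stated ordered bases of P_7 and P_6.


the matrix is [[0, 8, 0, 96, 0, 640, 0, 3584]; [0, 0, 0, -96, 0, -1280, 0, -10752]; [0, 0, 0, 24, 0, 960, 0, 13440]; [0, 0, 0, 0, 0, -320, 0, -8960]; [0, 0, 0, 0, 0, 40, 0, 3360]; [0, 0, 0, 0, 0, 0, 0, -672]; [0, 0, 0, 0, 0, 0, 0, 56]] (rows listed top to bottom)

image of 1: 0
image of x: 8
image of x^2: 0
image of x^3: 24x^2 - 96x + 96
image of x^4: 0
image of x^5: 40x^4 - 320x^3 + 960x^2 - 1280x + 640
image of x^6: 0
image of x^7: 56x^6 - 672x^5 + 3360x^4 - 8960x^3 + 13440x^2 - 10752x + 3584
each image's coordinates form column j of the matrix


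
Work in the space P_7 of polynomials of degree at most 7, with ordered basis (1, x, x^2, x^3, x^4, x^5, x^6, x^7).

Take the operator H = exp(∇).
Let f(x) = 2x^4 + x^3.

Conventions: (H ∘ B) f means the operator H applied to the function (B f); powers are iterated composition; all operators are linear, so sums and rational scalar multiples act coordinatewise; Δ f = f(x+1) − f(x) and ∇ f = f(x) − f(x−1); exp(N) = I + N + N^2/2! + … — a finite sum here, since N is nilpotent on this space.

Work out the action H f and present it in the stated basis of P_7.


the image equals g(x) = 2x^4 + 9x^3 + 3x^2 - 8x + 1

order-1 term: 8x^3 - 9x^2 + 5x - 1
order-2 term: 12x^2 - 21x + 11
order-3 term: 8x - 11
order-4 term: 2
the series for exp(∇) f terminates at order 4
exp(∇) f = 2x^4 + 9x^3 + 3x^2 - 8x + 1


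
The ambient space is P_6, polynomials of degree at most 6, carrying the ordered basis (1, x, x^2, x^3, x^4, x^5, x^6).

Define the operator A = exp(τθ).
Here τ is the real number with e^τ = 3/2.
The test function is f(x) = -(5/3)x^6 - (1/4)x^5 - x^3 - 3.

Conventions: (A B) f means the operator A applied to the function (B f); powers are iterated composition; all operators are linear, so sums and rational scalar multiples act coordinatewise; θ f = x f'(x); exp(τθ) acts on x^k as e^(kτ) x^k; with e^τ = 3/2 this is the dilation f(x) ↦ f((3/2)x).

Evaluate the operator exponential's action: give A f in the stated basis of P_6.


exp(τθ) x^k = e^(kτ) x^k; with e^τ = 3/2 this sends x^k to (3/2)^k x^k
x^3 ↦ 27/8 x^3
x^5 ↦ 243/32 x^5
x^6 ↦ 729/64 x^6
applying this coordinatewise to f: exp(τθ) f = -(1215/64)x^6 - (243/128)x^5 - (27/8)x^3 - 3

the image equals g(x) = -(1215/64)x^6 - (243/128)x^5 - (27/8)x^3 - 3


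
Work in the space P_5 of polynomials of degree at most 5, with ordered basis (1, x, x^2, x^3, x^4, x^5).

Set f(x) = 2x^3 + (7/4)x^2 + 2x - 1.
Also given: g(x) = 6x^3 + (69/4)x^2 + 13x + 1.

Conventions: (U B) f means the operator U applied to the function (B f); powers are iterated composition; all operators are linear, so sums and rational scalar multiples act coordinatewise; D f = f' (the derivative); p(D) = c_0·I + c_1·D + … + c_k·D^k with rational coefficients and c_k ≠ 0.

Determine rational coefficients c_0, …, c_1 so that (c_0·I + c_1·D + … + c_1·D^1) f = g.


c_0 = 3, c_1 = 2

D^0 f = 2x^3 + (7/4)x^2 + 2x - 1
D^1 f = 6x^2 + (7/2)x + 2
matching coefficients of g against c_0 f + c_1 Df + … from the top degree down determines the c_i
solution: c_0 = 3, c_1 = 2


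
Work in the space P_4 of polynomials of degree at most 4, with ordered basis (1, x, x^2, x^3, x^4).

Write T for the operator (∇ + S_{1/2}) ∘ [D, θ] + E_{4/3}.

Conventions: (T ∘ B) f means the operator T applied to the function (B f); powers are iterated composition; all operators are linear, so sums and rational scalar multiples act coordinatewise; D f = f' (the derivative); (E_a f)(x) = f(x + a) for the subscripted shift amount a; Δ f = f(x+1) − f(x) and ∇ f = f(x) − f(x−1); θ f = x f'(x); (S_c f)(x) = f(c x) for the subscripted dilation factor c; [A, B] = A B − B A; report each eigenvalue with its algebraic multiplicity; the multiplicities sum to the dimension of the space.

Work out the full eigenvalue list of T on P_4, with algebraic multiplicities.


λ = 1 (multiplicity 5)

image of 1: 1
image of x: x + 7/3
image of x^2: x^2 + (11/3)x + 34/9
image of x^3: x^3 + (19/4)x^2 + (34/3)x - 17/27
image of x^4: x^4 + (35/6)x^3 + (68/3)x^2 - (68/27)x + 580/81
the matrix is upper triangular; its diagonal is (1, 1, 1, 1, 1)
for a triangular matrix the eigenvalues are the diagonal entries, with algebraic multiplicity their repetition count


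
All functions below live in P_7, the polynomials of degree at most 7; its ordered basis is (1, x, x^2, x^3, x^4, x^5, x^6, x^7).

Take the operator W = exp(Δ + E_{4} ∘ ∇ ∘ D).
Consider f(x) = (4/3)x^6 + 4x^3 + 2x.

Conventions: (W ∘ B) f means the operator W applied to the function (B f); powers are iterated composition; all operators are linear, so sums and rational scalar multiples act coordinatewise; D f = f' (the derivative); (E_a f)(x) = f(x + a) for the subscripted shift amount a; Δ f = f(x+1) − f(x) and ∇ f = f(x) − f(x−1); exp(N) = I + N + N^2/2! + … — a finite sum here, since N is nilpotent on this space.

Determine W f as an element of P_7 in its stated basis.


g(x) = (4/3)x^6 + 8x^5 + 80x^4 + (2572/3)x^3 + 5672x^2 + 21386x + 116306/3

order-1 term: 8x^5 + 60x^4 + (1760/3)x^3 + 2992x^2 + 7044x + 19018/3
order-2 term: 20x^4 + 240x^3 + 2300x^2 + 11252x + 67312/3
order-3 term: (80/3)x^3 + 360x^2 + 2840x + 8804
order-4 term: 20x^2 + 240x + 3380/3
order-5 term: 8x + 60
order-6 term: 4/3
the series for exp(Δ + E_{4} ∘ ∇ ∘ D) f terminates at order 6
exp(Δ + E_{4} ∘ ∇ ∘ D) f = (4/3)x^6 + 8x^5 + 80x^4 + (2572/3)x^3 + 5672x^2 + 21386x + 116306/3


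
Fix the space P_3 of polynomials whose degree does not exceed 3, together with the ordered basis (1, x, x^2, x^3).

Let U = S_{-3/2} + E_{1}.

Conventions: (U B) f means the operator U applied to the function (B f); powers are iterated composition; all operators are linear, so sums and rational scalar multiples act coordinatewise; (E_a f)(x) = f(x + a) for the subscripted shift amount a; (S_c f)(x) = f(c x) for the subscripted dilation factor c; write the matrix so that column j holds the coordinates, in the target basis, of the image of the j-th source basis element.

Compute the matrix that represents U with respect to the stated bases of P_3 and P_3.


the matrix is [[2, 1, 1, 1]; [0, -1/2, 2, 3]; [0, 0, 13/4, 3]; [0, 0, 0, -19/8]] (rows listed top to bottom)

image of 1: 2
image of x: -(1/2)x + 1
image of x^2: (13/4)x^2 + 2x + 1
image of x^3: -(19/8)x^3 + 3x^2 + 3x + 1
each image's coordinates form column j of the matrix


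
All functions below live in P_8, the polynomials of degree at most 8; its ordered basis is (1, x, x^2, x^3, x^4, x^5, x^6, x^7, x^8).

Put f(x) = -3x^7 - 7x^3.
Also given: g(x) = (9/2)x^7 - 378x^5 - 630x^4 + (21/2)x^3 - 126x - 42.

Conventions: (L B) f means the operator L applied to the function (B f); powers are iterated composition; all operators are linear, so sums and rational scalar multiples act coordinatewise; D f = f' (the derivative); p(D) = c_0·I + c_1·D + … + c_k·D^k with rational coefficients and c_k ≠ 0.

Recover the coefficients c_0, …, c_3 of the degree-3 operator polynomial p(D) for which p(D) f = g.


c_0 = -3/2, c_1 = 0, c_2 = 3, c_3 = 1

D^0 f = -3x^7 - 7x^3
D^1 f = -21x^6 - 21x^2
D^2 f = -126x^5 - 42x
D^3 f = -630x^4 - 42
matching coefficients of g against c_0 f + c_1 Df + … from the top degree down determines the c_i
solution: c_0 = -3/2, c_1 = 0, c_2 = 3, c_3 = 1


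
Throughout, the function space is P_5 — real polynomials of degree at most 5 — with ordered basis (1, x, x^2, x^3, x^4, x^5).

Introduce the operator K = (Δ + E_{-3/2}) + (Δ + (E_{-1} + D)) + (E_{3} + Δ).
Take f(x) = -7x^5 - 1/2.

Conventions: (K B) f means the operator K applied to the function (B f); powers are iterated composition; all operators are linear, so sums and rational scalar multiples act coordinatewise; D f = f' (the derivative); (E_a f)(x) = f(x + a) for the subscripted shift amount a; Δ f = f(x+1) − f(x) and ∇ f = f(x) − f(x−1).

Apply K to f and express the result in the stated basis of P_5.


Δ f = -35x^4 - 70x^3 - 70x^2 - 35x - 7
E_{-3/2} f = -7x^5 + (105/2)x^4 - (315/2)x^3 + (945/4)x^2 - (2835/16)x + 1685/32
(Δ + E_{-3/2}) f = -7x^5 + (35/2)x^4 - (455/2)x^3 + (665/4)x^2 - (3395/16)x + 1461/32
Δ f = -35x^4 - 70x^3 - 70x^2 - 35x - 7
E_{-1} f = -7x^5 + 35x^4 - 70x^3 + 70x^2 - 35x + 13/2
D f = -35x^4
(E_{-1} + D) f = -7x^5 - 70x^3 + 70x^2 - 35x + 13/2
(Δ + (E_{-1} + D)) f = -7x^5 - 35x^4 - 140x^3 - 70x - 1/2
E_{3} f = -7x^5 - 105x^4 - 630x^3 - 1890x^2 - 2835x - 3403/2
Δ f = -35x^4 - 70x^3 - 70x^2 - 35x - 7
(E_{3} + Δ) f = -7x^5 - 140x^4 - 700x^3 - 1960x^2 - 2870x - 3417/2
((Δ + E_{-3/2}) + (Δ + (E_{-1} + D)) + (E_{3} + Δ)) f = -21x^5 - (315/2)x^4 - (2135/2)x^3 - (7175/4)x^2 - (50435/16)x - 53227/32

the result is g(x) = -21x^5 - (315/2)x^4 - (2135/2)x^3 - (7175/4)x^2 - (50435/16)x - 53227/32


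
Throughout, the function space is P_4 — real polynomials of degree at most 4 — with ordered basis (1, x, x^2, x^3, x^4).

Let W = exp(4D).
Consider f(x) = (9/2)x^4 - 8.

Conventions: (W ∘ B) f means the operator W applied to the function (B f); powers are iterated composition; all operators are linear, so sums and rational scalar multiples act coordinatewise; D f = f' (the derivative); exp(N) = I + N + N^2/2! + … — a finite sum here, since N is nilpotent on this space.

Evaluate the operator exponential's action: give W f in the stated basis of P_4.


order-1 term: 72x^3
order-2 term: 432x^2
order-3 term: 1152x
order-4 term: 1152
the series for exp(4D) f terminates at order 4
exp(4D) f = (9/2)x^4 + 72x^3 + 432x^2 + 1152x + 1144

the result is g(x) = (9/2)x^4 + 72x^3 + 432x^2 + 1152x + 1144


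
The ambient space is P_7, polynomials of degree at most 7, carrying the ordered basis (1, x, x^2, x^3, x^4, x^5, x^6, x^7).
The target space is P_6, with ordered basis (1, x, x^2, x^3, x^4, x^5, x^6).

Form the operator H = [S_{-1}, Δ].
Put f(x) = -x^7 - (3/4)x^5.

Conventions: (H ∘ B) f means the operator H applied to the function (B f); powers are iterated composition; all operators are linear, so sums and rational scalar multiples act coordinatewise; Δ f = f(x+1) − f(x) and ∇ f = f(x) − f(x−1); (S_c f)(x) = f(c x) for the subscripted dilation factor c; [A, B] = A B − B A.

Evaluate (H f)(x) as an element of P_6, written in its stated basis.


Δ f = -7x^6 - 21x^5 - (155/4)x^4 - (85/2)x^3 - (57/2)x^2 - (43/4)x - 7/4
S_{-1} Δ f = -7x^6 + 21x^5 - (155/4)x^4 + (85/2)x^3 - (57/2)x^2 + (43/4)x - 7/4
S_{-1} f = x^7 + (3/4)x^5
Δ S_{-1} f = 7x^6 + 21x^5 + (155/4)x^4 + (85/2)x^3 + (57/2)x^2 + (43/4)x + 7/4
[S_{-1}, Δ] f = -14x^6 - (155/2)x^4 - 57x^2 - 7/2

g(x) = -14x^6 - (155/2)x^4 - 57x^2 - 7/2


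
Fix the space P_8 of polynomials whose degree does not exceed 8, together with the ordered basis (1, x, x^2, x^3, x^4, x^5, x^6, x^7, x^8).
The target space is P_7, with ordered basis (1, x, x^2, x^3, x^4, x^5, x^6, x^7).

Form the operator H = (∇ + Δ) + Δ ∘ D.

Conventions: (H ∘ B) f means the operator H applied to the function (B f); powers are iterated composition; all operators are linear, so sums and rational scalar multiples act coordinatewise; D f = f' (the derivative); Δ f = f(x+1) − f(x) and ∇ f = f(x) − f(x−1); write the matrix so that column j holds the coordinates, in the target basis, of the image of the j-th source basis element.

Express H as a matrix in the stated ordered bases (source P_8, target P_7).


image of 1: 0
image of x: 2
image of x^2: 4x + 2
image of x^3: 6x^2 + 6x + 5
image of x^4: 8x^3 + 12x^2 + 20x + 4
image of x^5: 10x^4 + 20x^3 + 50x^2 + 20x + 7
image of x^6: 12x^5 + 30x^4 + 100x^3 + 60x^2 + 42x + 6
image of x^7: 14x^6 + 42x^5 + 175x^4 + 140x^3 + 147x^2 + 42x + 9
image of x^8: 16x^7 + 56x^6 + 280x^5 + 280x^4 + 392x^3 + 168x^2 + 72x + 8
each image's coordinates form column j of the matrix

the matrix is [[0, 2, 2, 5, 4, 7, 6, 9, 8]; [0, 0, 4, 6, 20, 20, 42, 42, 72]; [0, 0, 0, 6, 12, 50, 60, 147, 168]; [0, 0, 0, 0, 8, 20, 100, 140, 392]; [0, 0, 0, 0, 0, 10, 30, 175, 280]; [0, 0, 0, 0, 0, 0, 12, 42, 280]; [0, 0, 0, 0, 0, 0, 0, 14, 56]; [0, 0, 0, 0, 0, 0, 0, 0, 16]] (rows listed top to bottom)


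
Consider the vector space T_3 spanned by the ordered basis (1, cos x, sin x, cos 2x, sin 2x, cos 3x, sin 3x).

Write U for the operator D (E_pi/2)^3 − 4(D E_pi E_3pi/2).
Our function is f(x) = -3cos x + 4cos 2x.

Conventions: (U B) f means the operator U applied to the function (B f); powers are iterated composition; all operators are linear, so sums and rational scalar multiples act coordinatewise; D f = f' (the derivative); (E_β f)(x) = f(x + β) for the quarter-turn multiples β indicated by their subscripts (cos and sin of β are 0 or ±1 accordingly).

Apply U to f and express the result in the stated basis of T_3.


E_pi/2 f = 3sin x - 4cos 2x
E_pi/2 E_pi/2 f = 3cos x + 4cos 2x
E_pi/2 E_pi/2 E_pi/2 f = -3sin x - 4cos 2x
D (E_pi/2)^3 f = -3cos x + 8sin 2x
E_3pi/2 f = -3sin x - 4cos 2x
E_pi E_3pi/2 f = 3sin x - 4cos 2x
D E_pi E_3pi/2 f = 3cos x + 8sin 2x
(-4(D E_pi E_3pi/2)) f = -12cos x - 32sin 2x
(D (E_pi/2)^3 − 4(D E_pi E_3pi/2)) f = -15cos x - 24sin 2x

g(x) = -15cos x - 24sin 2x


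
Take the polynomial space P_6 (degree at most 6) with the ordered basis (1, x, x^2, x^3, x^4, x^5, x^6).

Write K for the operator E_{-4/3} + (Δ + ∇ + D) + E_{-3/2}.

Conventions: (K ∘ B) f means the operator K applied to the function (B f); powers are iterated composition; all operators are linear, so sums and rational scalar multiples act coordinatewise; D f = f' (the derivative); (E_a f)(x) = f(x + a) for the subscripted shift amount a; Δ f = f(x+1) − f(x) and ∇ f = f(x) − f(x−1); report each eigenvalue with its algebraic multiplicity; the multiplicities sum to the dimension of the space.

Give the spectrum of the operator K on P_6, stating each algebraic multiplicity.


λ = 2 (multiplicity 7)

image of 1: 2
image of x: 2x + 1/6
image of x^2: 2x^2 + (1/3)x + 145/36
image of x^3: 2x^3 + (1/2)x^2 + (145/12)x - 809/216
image of x^4: 2x^4 + (2/3)x^3 + (145/6)x^2 - (809/54)x + 10657/1296
image of x^5: 2x^5 + (5/6)x^4 + (725/18)x^3 - (4045/108)x^2 + (53285/1296)x - 76265/7776
image of x^6: 2x^6 + x^5 + (725/12)x^4 - (4045/54)x^3 + (53285/432)x^2 - (76265/1296)x + 793585/46656
the matrix is upper triangular; its diagonal is (2, 2, 2, 2, 2, 2, 2)
for a triangular matrix the eigenvalues are the diagonal entries, with algebraic multiplicity their repetition count


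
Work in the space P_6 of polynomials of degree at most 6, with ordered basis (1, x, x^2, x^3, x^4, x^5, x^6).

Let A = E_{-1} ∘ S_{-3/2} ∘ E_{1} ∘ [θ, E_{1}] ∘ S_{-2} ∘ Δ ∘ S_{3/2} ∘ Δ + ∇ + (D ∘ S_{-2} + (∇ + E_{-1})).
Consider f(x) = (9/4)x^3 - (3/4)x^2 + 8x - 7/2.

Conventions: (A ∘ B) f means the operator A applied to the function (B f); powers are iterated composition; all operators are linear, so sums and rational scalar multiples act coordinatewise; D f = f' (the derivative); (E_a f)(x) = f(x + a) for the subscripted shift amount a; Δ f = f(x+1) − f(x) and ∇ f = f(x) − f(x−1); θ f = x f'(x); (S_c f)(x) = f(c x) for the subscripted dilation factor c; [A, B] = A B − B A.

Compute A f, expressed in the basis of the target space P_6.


the result is g(x) = (9/4)x^3 - 48x^2 - (25/4)x + 209/4

Δ f = (27/4)x^2 + (21/4)x + 19/2
S_{3/2} Δ f = (243/16)x^2 + (63/8)x + 19/2
Δ S_{3/2} Δ f = (243/8)x + 369/16
S_{-2} Δ S_{3/2} Δ f = -(243/4)x + 369/16
E_{1} (S_{-2} ∘ Δ ∘ S_{3/2} ∘ Δ) f = -(243/4)x - 603/16
θ E_{1} (S_{-2} ∘ Δ ∘ S_{3/2} ∘ Δ) f = -(243/4)x
θ (S_{-2} ∘ Δ ∘ S_{3/2} ∘ Δ) f = -(243/4)x
E_{1} θ (S_{-2} ∘ Δ ∘ S_{3/2} ∘ Δ) f = -(243/4)x - 243/4
[θ, E_{1}] (S_{-2} ∘ Δ ∘ S_{3/2} ∘ Δ) f = 243/4
E_{1} [θ, E_{1}] (S_{-2} ∘ Δ ∘ S_{3/2} ∘ Δ) f = 243/4
S_{-3/2} E_{1} [θ, E_{1}] (S_{-2} ∘ Δ ∘ S_{3/2} ∘ Δ) f = 243/4
E_{-1} S_{-3/2} E_{1} [θ, E_{1}] (S_{-2} ∘ Δ ∘ S_{3/2} ∘ Δ) f = 243/4
∇ f = (27/4)x^2 - (33/4)x + 11
S_{-2} f = -18x^3 - 3x^2 - 16x - 7/2
D S_{-2} f = -54x^2 - 6x - 16
∇ f = (27/4)x^2 - (33/4)x + 11
E_{-1} f = (9/4)x^3 - (15/2)x^2 + (65/4)x - 29/2
(∇ + E_{-1}) f = (9/4)x^3 - (3/4)x^2 + 8x - 7/2
(D ∘ S_{-2} + (∇ + E_{-1})) f = (9/4)x^3 - (219/4)x^2 + 2x - 39/2
(E_{-1} ∘ S_{-3/2} ∘ E_{1} ∘ [θ, E_{1}] ∘ S_{-2} ∘ Δ ∘ S_{3/2} ∘ Δ + ∇ + (D ∘ S_{-2} + (∇ + E_{-1}))) f = (9/4)x^3 - 48x^2 - (25/4)x + 209/4


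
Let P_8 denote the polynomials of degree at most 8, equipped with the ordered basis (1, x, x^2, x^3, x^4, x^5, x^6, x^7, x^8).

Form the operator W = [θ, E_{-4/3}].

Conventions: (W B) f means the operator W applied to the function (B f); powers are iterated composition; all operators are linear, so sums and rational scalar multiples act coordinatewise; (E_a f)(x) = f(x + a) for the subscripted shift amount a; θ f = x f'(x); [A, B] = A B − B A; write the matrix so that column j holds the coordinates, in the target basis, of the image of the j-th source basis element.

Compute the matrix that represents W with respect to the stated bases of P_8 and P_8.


the matrix is [[0, 4/3, -32/9, 64/9, -1024/81, 5120/243, -8192/243, 114688/2187, -524288/6561]; [0, 0, 8/3, -32/3, 256/9, -5120/81, 10240/81, -57344/243, 917504/2187]; [0, 0, 0, 4, -64/3, 640/9, -5120/27, 35840/81, -229376/243]; [0, 0, 0, 0, 16/3, -320/9, 1280/9, -35840/81, 286720/243]; [0, 0, 0, 0, 0, 20/3, -160/3, 2240/9, -71680/81]; [0, 0, 0, 0, 0, 0, 8, -224/3, 3584/9]; [0, 0, 0, 0, 0, 0, 0, 28/3, -896/9]; [0, 0, 0, 0, 0, 0, 0, 0, 32/3]; [0, 0, 0, 0, 0, 0, 0, 0, 0]] (rows listed top to bottom)

image of 1: 0
image of x: 4/3
image of x^2: (8/3)x - 32/9
image of x^3: 4x^2 - (32/3)x + 64/9
image of x^4: (16/3)x^3 - (64/3)x^2 + (256/9)x - 1024/81
image of x^5: (20/3)x^4 - (320/9)x^3 + (640/9)x^2 - (5120/81)x + 5120/243
image of x^6: 8x^5 - (160/3)x^4 + (1280/9)x^3 - (5120/27)x^2 + (10240/81)x - 8192/243
image of x^7: (28/3)x^6 - (224/3)x^5 + (2240/9)x^4 - (35840/81)x^3 + (35840/81)x^2 - (57344/243)x + 114688/2187
image of x^8: (32/3)x^7 - (896/9)x^6 + (3584/9)x^5 - (71680/81)x^4 + (286720/243)x^3 - (229376/243)x^2 + (917504/2187)x - 524288/6561
each image's coordinates form column j of the matrix


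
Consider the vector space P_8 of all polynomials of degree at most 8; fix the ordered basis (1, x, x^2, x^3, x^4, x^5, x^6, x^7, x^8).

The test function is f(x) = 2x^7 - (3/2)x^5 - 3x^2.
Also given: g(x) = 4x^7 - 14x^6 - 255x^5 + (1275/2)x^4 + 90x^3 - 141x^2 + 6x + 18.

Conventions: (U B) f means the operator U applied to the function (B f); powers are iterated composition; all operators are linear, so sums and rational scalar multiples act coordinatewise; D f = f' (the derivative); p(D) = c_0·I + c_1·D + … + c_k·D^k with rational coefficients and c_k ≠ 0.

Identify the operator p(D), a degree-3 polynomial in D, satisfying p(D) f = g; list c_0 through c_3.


c_0 = 2, c_1 = -1, c_2 = -3, c_3 = 3/2

D^0 f = 2x^7 - (3/2)x^5 - 3x^2
D^1 f = 14x^6 - (15/2)x^4 - 6x
D^2 f = 84x^5 - 30x^3 - 6
D^3 f = 420x^4 - 90x^2
matching coefficients of g against c_0 f + c_1 Df + … from the top degree down determines the c_i
solution: c_0 = 2, c_1 = -1, c_2 = -3, c_3 = 3/2


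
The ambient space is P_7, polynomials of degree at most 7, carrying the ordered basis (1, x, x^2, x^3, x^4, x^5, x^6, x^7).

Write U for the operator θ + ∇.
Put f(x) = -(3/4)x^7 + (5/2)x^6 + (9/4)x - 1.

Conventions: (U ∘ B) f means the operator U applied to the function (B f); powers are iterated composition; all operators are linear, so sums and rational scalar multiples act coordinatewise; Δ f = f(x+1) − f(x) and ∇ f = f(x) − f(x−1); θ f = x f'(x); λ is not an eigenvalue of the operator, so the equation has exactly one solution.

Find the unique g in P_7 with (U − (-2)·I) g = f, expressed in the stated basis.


write g with unknown coordinates in the stated basis and equate coefficients in (U − (-2)·I) g = f
solving from the highest basis element down gives g = -(1/12)x^7 + (37/96)x^6 - (65/112)x^5 + (7795/4032)x^4 - (4871/1008)x^3 + (13249/1344)x^2 - (91715/6048)x + 192551/12096
check: U g = -(7/12)x^7 + (83/48)x^6 + (65/56)x^5 - (7795/2016)x^4 + (4871/504)x^3 - (13249/672)x^2 + (98519/3024)x - 198599/6048
so U g − (-2)·g = -(3/4)x^7 + (5/2)x^6 + (9/4)x - 1 = f ✓

the image equals g(x) = -(1/12)x^7 + (37/96)x^6 - (65/112)x^5 + (7795/4032)x^4 - (4871/1008)x^3 + (13249/1344)x^2 - (91715/6048)x + 192551/12096


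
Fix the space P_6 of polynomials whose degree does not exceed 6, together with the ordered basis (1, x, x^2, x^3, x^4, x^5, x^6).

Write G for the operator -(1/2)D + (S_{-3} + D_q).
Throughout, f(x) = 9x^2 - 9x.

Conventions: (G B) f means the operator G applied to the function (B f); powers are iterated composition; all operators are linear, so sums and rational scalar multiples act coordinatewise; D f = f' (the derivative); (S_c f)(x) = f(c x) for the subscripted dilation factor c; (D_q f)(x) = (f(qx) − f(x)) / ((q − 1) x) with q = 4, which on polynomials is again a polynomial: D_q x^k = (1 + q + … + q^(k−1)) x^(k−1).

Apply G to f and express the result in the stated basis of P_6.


D f = 18x - 9
(-(1/2)D) f = -9x + 9/2
S_{-3} f = 81x^2 + 27x
D_q f = 45x - 9
(S_{-3} + D_q) f = 81x^2 + 72x - 9
(-(1/2)D + (S_{-3} + D_q)) f = 81x^2 + 63x - 9/2

the image equals g(x) = 81x^2 + 63x - 9/2


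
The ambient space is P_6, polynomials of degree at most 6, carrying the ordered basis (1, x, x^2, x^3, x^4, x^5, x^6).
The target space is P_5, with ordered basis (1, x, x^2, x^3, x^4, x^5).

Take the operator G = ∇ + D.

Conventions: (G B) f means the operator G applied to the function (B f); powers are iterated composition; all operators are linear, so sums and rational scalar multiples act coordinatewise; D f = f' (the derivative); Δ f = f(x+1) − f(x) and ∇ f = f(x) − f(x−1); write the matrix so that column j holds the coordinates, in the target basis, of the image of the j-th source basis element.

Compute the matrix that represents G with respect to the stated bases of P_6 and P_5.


image of 1: 0
image of x: 2
image of x^2: 4x - 1
image of x^3: 6x^2 - 3x + 1
image of x^4: 8x^3 - 6x^2 + 4x - 1
image of x^5: 10x^4 - 10x^3 + 10x^2 - 5x + 1
image of x^6: 12x^5 - 15x^4 + 20x^3 - 15x^2 + 6x - 1
each image's coordinates form column j of the matrix

the matrix is [[0, 2, -1, 1, -1, 1, -1]; [0, 0, 4, -3, 4, -5, 6]; [0, 0, 0, 6, -6, 10, -15]; [0, 0, 0, 0, 8, -10, 20]; [0, 0, 0, 0, 0, 10, -15]; [0, 0, 0, 0, 0, 0, 12]] (rows listed top to bottom)


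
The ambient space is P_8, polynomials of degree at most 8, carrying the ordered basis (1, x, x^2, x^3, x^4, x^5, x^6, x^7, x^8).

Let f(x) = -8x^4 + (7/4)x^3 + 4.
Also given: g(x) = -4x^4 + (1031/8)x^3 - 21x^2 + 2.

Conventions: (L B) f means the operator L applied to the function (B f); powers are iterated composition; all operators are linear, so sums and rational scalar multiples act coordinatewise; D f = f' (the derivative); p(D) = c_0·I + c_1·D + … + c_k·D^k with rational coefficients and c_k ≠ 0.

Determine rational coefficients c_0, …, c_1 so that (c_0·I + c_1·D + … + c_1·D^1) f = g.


p(D) = (1/2)·I − 4·D, i.e. c_0 = 1/2, c_1 = -4

D^0 f = -8x^4 + (7/4)x^3 + 4
D^1 f = -32x^3 + (21/4)x^2
matching coefficients of g against c_0 f + c_1 Df + … from the top degree down determines the c_i
solution: c_0 = 1/2, c_1 = -4


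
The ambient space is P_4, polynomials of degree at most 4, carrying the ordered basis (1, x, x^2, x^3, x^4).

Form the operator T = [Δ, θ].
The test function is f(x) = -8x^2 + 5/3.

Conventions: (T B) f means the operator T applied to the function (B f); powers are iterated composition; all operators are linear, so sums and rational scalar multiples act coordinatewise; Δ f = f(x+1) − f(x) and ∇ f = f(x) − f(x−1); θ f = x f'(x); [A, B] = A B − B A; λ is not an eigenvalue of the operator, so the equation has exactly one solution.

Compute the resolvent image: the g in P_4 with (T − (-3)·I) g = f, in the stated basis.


write g with unknown coordinates in the stated basis and equate coefficients in (T − (-3)·I) g = f
solving from the highest basis element down gives g = -(8/3)x^2 + (16/9)x + 47/27
check: T g = -(16/3)x - 32/9
so T g − (-3)·g = -8x^2 + 5/3 = f ✓

the image equals g(x) = -(8/3)x^2 + (16/9)x + 47/27


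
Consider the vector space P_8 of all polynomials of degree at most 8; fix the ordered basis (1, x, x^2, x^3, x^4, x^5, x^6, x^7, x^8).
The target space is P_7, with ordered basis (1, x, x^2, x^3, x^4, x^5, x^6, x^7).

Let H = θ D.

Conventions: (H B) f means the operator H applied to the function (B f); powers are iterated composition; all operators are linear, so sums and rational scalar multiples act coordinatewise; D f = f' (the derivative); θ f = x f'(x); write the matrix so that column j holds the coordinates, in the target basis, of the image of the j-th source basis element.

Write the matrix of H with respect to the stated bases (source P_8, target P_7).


image of 1: 0
image of x: 0
image of x^2: 2x
image of x^3: 6x^2
image of x^4: 12x^3
image of x^5: 20x^4
image of x^6: 30x^5
image of x^7: 42x^6
image of x^8: 56x^7
each image's coordinates form column j of the matrix

the matrix is [[0, 0, 0, 0, 0, 0, 0, 0, 0]; [0, 0, 2, 0, 0, 0, 0, 0, 0]; [0, 0, 0, 6, 0, 0, 0, 0, 0]; [0, 0, 0, 0, 12, 0, 0, 0, 0]; [0, 0, 0, 0, 0, 20, 0, 0, 0]; [0, 0, 0, 0, 0, 0, 30, 0, 0]; [0, 0, 0, 0, 0, 0, 0, 42, 0]; [0, 0, 0, 0, 0, 0, 0, 0, 56]] (rows listed top to bottom)


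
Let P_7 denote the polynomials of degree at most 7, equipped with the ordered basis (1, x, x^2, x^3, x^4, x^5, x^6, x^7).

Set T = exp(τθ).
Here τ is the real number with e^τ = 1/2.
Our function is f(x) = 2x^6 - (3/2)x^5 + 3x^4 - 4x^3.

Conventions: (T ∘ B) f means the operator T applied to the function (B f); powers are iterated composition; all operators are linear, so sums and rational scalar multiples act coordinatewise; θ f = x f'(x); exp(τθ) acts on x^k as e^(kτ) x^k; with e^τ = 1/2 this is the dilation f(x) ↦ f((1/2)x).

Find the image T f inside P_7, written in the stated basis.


exp(τθ) x^k = e^(kτ) x^k; with e^τ = 1/2 this sends x^k to (1/2)^k x^k
x^3 ↦ 1/8 x^3
x^4 ↦ 1/16 x^4
x^5 ↦ 1/32 x^5
x^6 ↦ 1/64 x^6
applying this coordinatewise to f: exp(τθ) f = (1/32)x^6 - (3/64)x^5 + (3/16)x^4 - (1/2)x^3

g(x) = (1/32)x^6 - (3/64)x^5 + (3/16)x^4 - (1/2)x^3


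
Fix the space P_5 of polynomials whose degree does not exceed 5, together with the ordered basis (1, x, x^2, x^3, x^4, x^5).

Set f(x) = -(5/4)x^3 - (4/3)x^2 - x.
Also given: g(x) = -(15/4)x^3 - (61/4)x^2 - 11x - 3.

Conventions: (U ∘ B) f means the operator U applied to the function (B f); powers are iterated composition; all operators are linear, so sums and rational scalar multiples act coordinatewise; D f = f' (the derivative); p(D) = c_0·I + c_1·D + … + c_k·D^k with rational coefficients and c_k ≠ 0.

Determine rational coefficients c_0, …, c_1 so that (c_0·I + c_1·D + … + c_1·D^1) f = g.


p(D) = 3·I + 3·D, i.e. c_0 = 3, c_1 = 3

D^0 f = -(5/4)x^3 - (4/3)x^2 - x
D^1 f = -(15/4)x^2 - (8/3)x - 1
matching coefficients of g against c_0 f + c_1 Df + … from the top degree down determines the c_i
solution: c_0 = 3, c_1 = 3


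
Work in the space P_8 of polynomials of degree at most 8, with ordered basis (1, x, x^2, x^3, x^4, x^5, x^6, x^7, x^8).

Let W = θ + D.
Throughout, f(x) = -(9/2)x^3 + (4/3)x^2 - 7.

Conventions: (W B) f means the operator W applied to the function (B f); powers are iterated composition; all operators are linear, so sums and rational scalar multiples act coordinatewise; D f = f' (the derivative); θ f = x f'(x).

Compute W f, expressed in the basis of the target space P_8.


g(x) = -(27/2)x^3 - (65/6)x^2 + (8/3)x

θ f = -(27/2)x^3 + (8/3)x^2
D f = -(27/2)x^2 + (8/3)x
(θ + D) f = -(27/2)x^3 - (65/6)x^2 + (8/3)x


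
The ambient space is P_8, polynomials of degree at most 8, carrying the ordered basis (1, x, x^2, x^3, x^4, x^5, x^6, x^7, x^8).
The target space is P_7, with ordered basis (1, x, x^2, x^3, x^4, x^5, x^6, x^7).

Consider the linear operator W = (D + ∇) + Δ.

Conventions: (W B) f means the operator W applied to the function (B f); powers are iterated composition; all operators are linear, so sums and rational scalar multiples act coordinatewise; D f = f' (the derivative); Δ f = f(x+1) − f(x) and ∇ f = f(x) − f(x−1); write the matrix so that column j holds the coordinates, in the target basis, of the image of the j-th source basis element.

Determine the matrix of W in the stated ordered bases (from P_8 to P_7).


image of 1: 0
image of x: 3
image of x^2: 6x
image of x^3: 9x^2 + 2
image of x^4: 12x^3 + 8x
image of x^5: 15x^4 + 20x^2 + 2
image of x^6: 18x^5 + 40x^3 + 12x
image of x^7: 21x^6 + 70x^4 + 42x^2 + 2
image of x^8: 24x^7 + 112x^5 + 112x^3 + 16x
each image's coordinates form column j of the matrix

the matrix is [[0, 3, 0, 2, 0, 2, 0, 2, 0]; [0, 0, 6, 0, 8, 0, 12, 0, 16]; [0, 0, 0, 9, 0, 20, 0, 42, 0]; [0, 0, 0, 0, 12, 0, 40, 0, 112]; [0, 0, 0, 0, 0, 15, 0, 70, 0]; [0, 0, 0, 0, 0, 0, 18, 0, 112]; [0, 0, 0, 0, 0, 0, 0, 21, 0]; [0, 0, 0, 0, 0, 0, 0, 0, 24]] (rows listed top to bottom)


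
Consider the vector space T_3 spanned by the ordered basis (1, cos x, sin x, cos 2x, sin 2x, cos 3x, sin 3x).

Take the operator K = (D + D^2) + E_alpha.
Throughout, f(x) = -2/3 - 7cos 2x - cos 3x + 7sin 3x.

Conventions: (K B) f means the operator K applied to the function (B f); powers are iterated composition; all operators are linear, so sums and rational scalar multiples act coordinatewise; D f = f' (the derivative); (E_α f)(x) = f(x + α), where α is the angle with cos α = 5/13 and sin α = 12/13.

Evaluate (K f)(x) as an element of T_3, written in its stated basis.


the image equals g(x) = -2/3 + (5565/169)cos 2x + (3206/169)sin 2x + (62149/2197)cos 3x - (146893/2197)sin 3x

D f = 14sin 2x + 21cos 3x + 3sin 3x
D f = 14sin 2x + 21cos 3x + 3sin 3x
D D f = 28cos 2x + 9cos 3x - 63sin 3x
(D + D^2) f = 28cos 2x + 14sin 2x + 30cos 3x - 60sin 3x
E_alpha f = -2/3 + (833/169)cos 2x + (840/169)sin 2x - (3761/2197)cos 3x - (15073/2197)sin 3x
((D + D^2) + E_alpha) f = -2/3 + (5565/169)cos 2x + (3206/169)sin 2x + (62149/2197)cos 3x - (146893/2197)sin 3x
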